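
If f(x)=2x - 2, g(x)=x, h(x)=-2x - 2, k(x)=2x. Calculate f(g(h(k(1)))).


k(1) = 2
h(2) = -6
g(-6) = -6
f(-6) = -14

-14


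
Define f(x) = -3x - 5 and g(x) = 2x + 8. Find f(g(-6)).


g(-6) = -4
f(-4) = 7

7


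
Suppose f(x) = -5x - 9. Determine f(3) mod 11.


f(3) = -24
-24 mod 11 = 9

9


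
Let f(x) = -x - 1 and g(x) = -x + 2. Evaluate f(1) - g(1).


-3


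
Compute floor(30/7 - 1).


3


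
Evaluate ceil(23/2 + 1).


23/2 = 11.5
11.5 + 1 = 12.5
ceil(12.5) = 13

13


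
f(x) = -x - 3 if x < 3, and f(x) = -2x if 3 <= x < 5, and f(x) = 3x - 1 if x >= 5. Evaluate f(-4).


-4 satisfies x < 3
f(-4) = 1

1


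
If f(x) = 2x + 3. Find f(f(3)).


21


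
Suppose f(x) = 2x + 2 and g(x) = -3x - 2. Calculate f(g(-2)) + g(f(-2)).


14


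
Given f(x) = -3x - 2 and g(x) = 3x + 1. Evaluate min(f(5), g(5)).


f(5) = -17
g(5) = 16
min = -17

-17


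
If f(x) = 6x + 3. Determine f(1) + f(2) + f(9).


f(1) = 9
f(2) = 15
f(9) = 57
Sum = 81

81


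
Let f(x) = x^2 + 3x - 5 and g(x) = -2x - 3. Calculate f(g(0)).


g(0) = -3
f(-3) = 1*(-3)^2 + 3*(-3) - 5 = -5

-5


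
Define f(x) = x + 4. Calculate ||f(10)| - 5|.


f(10) = 14
|14| = 14
|14 - 5| = 9

9


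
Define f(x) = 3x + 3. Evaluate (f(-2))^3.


f(-2) = -3
(-3)^3 = -27

-27


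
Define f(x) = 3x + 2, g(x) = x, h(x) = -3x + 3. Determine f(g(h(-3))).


h(-3) = 12
g(12) = 12
f(12) = 38

38


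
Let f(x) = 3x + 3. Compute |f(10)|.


f(10) = 33
|33| = 33

33


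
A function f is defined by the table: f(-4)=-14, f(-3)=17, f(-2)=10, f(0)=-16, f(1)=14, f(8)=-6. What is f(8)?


Reading from the table at x = 8

-6


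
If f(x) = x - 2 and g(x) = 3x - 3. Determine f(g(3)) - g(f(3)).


4


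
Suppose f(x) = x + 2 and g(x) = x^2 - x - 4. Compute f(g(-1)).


g(-1) = -2
f(-2) = 0

0


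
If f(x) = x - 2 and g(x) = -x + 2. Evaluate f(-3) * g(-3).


f(-3) = -5
g(-3) = 5
Product = -25

-25


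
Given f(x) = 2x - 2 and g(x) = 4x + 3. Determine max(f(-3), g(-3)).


f(-3) = -8
g(-3) = -9
max = -8

-8


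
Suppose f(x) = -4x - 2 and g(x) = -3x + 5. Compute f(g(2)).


g(2) = -1
f(-1) = 2

2


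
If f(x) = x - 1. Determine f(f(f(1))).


f(1) = 0
f(0) = -1
f(-1) = -2

-2


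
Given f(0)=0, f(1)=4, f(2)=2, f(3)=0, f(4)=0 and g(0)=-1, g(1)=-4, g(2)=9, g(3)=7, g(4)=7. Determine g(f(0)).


f(0) = 0
g(0) = -1

-1


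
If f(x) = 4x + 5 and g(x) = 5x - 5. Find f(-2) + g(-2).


f(-2) = -3
g(-2) = -15
Sum = -18

-18


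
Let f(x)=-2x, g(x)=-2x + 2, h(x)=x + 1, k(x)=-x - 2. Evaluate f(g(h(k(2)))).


k(2) = -4
h(-4) = -3
g(-3) = 8
f(8) = -16

-16


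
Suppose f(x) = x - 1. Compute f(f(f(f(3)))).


-1


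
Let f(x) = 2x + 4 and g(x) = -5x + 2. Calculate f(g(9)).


g(9) = -43
f(-43) = -82

-82


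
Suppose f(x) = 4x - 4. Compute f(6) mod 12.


8


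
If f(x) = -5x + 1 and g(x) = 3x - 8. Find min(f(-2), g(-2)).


-14


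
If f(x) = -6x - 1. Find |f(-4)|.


f(-4) = 23
|23| = 23

23


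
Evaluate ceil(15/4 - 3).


15/4 = 3.75
3.75 - 3 = 0.75
ceil(0.75) = 1

1


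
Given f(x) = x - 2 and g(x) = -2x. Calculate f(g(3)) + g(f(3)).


f(g(3)) = -8
g(f(3)) = -2
Sum = -10

-10


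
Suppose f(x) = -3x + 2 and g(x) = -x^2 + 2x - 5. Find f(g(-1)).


26


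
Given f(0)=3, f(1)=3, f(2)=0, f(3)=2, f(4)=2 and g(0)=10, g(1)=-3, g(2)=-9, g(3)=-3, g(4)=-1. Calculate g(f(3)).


f(3) = 2
g(2) = -9

-9


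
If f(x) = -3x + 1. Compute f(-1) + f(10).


-25


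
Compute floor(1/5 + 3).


1/5 = 0.2
0.2 + 3 = 3.2
floor(3.2) = 3

3


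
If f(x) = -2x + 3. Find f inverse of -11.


7


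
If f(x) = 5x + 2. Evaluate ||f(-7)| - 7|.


f(-7) = -33
|-33| = 33
|33 - 7| = 26

26


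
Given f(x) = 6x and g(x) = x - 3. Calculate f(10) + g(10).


f(10) = 60
g(10) = 7
Sum = 67

67


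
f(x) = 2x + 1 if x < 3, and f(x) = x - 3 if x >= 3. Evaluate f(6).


6 satisfies x >= 3
f(6) = 3

3


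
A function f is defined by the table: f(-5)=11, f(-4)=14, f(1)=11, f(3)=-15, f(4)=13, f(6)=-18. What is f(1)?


11


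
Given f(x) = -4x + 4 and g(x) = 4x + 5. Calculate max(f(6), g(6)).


f(6) = -20
g(6) = 29
max = 29

29


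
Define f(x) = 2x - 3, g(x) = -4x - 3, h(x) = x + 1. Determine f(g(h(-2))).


h(-2) = -1
g(-1) = 1
f(1) = -1

-1


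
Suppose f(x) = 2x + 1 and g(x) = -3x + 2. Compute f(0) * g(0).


f(0) = 1
g(0) = 2
Product = 2

2


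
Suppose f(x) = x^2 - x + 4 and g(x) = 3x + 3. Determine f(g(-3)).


g(-3) = -6
f(-6) = 1*(-6)^2 - 1*(-6) + 4 = 46

46


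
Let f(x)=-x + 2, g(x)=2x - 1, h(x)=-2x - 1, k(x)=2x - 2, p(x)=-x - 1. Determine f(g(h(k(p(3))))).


p(3) = -4
k(-4) = -10
h(-10) = 19
g(19) = 37
f(37) = -35

-35


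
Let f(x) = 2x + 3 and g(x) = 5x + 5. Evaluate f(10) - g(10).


f(10) = 23
g(10) = 55
Difference = -32

-32


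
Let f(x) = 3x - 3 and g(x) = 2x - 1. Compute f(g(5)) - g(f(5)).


f(g(5)) = 24
g(f(5)) = 23
Difference = 1

1


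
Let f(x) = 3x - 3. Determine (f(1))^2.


f(1) = 0
(0)^2 = 0

0


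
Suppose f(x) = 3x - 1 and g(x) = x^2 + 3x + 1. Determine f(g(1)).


g(1) = 5
f(5) = 14

14


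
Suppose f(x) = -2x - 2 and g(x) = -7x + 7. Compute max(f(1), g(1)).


0


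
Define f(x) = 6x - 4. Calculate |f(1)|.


f(1) = 2
|2| = 2

2


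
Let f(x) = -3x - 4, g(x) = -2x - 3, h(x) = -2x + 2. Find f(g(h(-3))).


h(-3) = 8
g(8) = -19
f(-19) = 53

53


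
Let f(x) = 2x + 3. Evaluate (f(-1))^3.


f(-1) = 1
(1)^3 = 1

1


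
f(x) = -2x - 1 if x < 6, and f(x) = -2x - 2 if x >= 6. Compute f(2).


-5


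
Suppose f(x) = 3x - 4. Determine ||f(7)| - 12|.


f(7) = 17
|17| = 17
|17 - 12| = 5

5


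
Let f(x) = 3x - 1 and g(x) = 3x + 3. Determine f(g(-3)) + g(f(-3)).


-46


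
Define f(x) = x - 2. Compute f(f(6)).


f(6) = 4
f(4) = 2

2


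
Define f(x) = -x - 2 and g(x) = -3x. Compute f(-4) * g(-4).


f(-4) = 2
g(-4) = 12
Product = 24

24


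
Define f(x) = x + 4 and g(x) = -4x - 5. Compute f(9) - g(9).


f(9) = 13
g(9) = -41
Difference = 54

54


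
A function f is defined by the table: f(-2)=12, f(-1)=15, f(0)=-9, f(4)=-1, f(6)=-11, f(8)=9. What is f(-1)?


Reading from the table at x = -1

15


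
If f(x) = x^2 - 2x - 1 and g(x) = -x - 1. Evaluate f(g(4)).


g(4) = -5
f(-5) = 1*(-5)^2 - 2*(-5) - 1 = 34

34


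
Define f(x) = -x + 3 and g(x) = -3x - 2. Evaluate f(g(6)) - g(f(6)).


16


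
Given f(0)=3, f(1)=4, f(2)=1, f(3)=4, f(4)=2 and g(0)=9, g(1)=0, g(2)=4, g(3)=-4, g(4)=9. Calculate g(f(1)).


f(1) = 4
g(4) = 9

9


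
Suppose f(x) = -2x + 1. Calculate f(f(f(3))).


f(3) = -5
f(-5) = 11
f(11) = -21

-21


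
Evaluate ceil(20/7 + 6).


20/7 = 2.8571
2.8571 + 6 = 8.8571
ceil(8.8571) = 9

9


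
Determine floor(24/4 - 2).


24/4 = 6
6 - 2 = 4
floor(4) = 4

4


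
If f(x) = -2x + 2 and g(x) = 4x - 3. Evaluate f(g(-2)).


g(-2) = -11
f(-11) = 24

24


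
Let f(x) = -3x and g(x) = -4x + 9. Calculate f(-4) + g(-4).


f(-4) = 12
g(-4) = 25
Sum = 37

37


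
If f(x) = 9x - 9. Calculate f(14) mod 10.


7


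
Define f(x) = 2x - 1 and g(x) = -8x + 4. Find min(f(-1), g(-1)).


f(-1) = -3
g(-1) = 12
min = -3

-3


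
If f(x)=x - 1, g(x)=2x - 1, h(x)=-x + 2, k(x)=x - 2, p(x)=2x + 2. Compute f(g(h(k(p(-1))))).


p(-1) = 0
k(0) = -2
h(-2) = 4
g(4) = 7
f(7) = 6

6


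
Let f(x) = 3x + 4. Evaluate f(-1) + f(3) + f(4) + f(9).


f(-1) = 1
f(3) = 13
f(4) = 16
f(9) = 31
Sum = 61

61


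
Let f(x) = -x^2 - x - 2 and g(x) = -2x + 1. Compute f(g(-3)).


g(-3) = 7
f(7) = (-1)*(7)^2 - 1*(7) - 2 = -58

-58


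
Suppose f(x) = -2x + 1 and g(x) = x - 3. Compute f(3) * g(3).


f(3) = -5
g(3) = 0
Product = 0

0


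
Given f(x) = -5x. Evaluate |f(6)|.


f(6) = -30
|-30| = 30

30


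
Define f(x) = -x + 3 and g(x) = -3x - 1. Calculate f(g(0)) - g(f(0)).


f(g(0)) = 4
g(f(0)) = -10
Difference = 14

14


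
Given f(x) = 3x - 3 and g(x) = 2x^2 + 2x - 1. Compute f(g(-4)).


g(-4) = 23
f(23) = 66

66


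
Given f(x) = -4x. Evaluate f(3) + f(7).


f(3) = -12
f(7) = -28
Sum = -40

-40


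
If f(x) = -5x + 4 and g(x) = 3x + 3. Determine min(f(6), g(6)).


f(6) = -26
g(6) = 21
min = -26

-26


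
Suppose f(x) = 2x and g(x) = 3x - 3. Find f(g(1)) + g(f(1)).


f(g(1)) = 0
g(f(1)) = 3
Sum = 3

3


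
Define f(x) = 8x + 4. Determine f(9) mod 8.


f(9) = 76
76 mod 8 = 4

4


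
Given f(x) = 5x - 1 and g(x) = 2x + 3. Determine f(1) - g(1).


f(1) = 4
g(1) = 5
Difference = -1

-1


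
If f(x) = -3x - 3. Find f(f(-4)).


f(-4) = 9
f(9) = -30

-30


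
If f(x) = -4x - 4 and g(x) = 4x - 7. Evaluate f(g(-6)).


g(-6) = -31
f(-31) = 120

120


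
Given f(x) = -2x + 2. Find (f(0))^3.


8


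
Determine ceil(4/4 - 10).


4/4 = 1
1 - 10 = -9
ceil(-9) = -9

-9


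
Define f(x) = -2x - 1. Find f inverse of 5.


Solve -2x - 1 = 5
x = (5 + 1) / (-2) = -3

-3


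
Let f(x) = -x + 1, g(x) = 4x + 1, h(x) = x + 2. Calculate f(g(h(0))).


h(0) = 2
g(2) = 9
f(9) = -8

-8


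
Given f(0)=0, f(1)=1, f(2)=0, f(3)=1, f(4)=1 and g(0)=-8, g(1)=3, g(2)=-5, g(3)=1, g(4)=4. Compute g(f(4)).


f(4) = 1
g(1) = 3

3


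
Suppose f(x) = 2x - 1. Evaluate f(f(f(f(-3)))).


-63


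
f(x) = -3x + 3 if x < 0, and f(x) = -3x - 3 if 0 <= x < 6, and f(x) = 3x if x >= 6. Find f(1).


1 satisfies 0 <= x < 6
f(1) = -6

-6


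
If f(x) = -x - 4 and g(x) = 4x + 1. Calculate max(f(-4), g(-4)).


f(-4) = 0
g(-4) = -15
max = 0

0


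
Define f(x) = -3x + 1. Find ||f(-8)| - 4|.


f(-8) = 25
|25| = 25
|25 - 4| = 21

21


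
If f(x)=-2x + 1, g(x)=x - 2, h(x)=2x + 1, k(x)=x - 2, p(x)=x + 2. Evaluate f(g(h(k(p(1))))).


p(1) = 3
k(3) = 1
h(1) = 3
g(3) = 1
f(1) = -1

-1


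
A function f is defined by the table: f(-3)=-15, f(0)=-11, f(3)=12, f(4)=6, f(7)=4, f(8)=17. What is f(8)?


Reading from the table at x = 8

17


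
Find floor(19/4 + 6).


19/4 = 4.75
4.75 + 6 = 10.75
floor(10.75) = 10

10


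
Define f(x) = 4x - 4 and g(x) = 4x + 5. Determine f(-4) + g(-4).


f(-4) = -20
g(-4) = -11
Sum = -31

-31


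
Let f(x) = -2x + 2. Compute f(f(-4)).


f(-4) = 10
f(10) = -18

-18


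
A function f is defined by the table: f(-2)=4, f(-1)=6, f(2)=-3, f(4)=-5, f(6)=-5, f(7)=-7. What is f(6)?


-5


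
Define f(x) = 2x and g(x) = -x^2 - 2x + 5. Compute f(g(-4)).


g(-4) = -3
f(-3) = -6

-6


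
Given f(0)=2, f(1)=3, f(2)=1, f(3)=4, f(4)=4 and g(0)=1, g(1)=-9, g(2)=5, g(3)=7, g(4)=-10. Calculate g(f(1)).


7


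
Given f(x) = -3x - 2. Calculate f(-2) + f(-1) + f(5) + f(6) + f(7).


-55


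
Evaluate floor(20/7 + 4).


6


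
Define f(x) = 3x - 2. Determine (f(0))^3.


-8


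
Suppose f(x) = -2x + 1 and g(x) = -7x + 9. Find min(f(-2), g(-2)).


5


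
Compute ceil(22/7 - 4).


0


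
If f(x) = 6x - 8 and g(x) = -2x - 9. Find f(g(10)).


-182


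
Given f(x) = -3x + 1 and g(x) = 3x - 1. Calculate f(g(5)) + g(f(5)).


-84


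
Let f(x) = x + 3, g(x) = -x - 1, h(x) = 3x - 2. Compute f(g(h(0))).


4


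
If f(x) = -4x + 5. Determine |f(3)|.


f(3) = -7
|-7| = 7

7


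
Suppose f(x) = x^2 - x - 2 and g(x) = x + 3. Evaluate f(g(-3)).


g(-3) = 0
f(0) = 1*(0)^2 - 1*(0) - 2 = -2

-2


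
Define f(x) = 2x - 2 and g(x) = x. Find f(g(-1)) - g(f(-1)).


f(g(-1)) = -4
g(f(-1)) = -4
Difference = 0

0


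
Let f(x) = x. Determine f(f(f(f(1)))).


1


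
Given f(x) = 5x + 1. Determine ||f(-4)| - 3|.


f(-4) = -19
|-19| = 19
|19 - 3| = 16

16


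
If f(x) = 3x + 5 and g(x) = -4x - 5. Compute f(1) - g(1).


17


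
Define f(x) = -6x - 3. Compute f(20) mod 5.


f(20) = -123
-123 mod 5 = 2

2


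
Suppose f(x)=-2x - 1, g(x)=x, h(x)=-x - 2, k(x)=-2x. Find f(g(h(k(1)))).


k(1) = -2
h(-2) = 0
g(0) = 0
f(0) = -1

-1


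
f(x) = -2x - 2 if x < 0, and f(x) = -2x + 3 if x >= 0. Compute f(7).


7 satisfies x >= 0
f(7) = -11

-11


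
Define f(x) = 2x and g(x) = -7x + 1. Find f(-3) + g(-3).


f(-3) = -6
g(-3) = 22
Sum = 16

16


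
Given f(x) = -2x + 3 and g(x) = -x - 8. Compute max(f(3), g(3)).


f(3) = -3
g(3) = -11
max = -3

-3


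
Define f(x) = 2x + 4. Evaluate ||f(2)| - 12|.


f(2) = 8
|8| = 8
|8 - 12| = 4

4


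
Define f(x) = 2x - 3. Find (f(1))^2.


1


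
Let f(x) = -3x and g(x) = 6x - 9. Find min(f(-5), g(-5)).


-39


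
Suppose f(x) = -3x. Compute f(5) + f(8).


f(5) = -15
f(8) = -24
Sum = -39

-39


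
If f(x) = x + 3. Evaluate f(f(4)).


f(4) = 7
f(7) = 10

10


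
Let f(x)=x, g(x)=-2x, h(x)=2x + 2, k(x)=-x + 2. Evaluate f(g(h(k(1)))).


k(1) = 1
h(1) = 4
g(4) = -8
f(-8) = -8

-8


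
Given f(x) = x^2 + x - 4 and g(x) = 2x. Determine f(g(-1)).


g(-1) = -2
f(-2) = 1*(-2)^2 + 1*(-2) - 4 = -2

-2


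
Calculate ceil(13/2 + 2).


13/2 = 6.5
6.5 + 2 = 8.5
ceil(8.5) = 9

9


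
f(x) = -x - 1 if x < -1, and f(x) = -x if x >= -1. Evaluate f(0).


0 satisfies x >= -1
f(0) = 0

0


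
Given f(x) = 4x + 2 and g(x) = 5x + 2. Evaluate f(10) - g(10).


f(10) = 42
g(10) = 52
Difference = -10

-10


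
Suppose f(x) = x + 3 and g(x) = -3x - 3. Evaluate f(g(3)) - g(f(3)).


12


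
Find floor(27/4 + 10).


27/4 = 6.75
6.75 + 10 = 16.75
floor(16.75) = 16

16


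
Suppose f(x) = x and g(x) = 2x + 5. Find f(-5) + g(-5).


f(-5) = -5
g(-5) = -5
Sum = -10

-10


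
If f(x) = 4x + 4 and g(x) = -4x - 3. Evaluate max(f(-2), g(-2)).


f(-2) = -4
g(-2) = 5
max = 5

5


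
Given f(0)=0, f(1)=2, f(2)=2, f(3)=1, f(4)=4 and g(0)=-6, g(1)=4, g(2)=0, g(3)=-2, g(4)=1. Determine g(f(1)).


f(1) = 2
g(2) = 0

0


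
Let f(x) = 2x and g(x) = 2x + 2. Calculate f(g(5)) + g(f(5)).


f(g(5)) = 24
g(f(5)) = 22
Sum = 46

46


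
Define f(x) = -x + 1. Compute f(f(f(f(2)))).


f(2) = -1
f(-1) = 2
f(2) = -1
f(-1) = 2

2


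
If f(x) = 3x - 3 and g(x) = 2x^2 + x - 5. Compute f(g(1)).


g(1) = -2
f(-2) = -9

-9


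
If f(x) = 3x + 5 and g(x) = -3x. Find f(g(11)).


g(11) = -33
f(-33) = -94

-94


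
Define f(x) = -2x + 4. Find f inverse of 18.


Solve -2x + 4 = 18
x = (18 - 4) / (-2) = -7

-7


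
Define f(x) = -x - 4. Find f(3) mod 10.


f(3) = -7
-7 mod 10 = 3

3


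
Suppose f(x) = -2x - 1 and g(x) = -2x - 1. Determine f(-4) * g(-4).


49


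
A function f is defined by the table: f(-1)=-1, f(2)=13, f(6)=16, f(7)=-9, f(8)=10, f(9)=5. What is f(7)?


Reading from the table at x = 7

-9


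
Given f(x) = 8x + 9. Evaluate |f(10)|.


f(10) = 89
|89| = 89

89


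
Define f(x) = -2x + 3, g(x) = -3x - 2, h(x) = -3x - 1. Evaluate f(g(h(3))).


h(3) = -10
g(-10) = 28
f(28) = -53

-53


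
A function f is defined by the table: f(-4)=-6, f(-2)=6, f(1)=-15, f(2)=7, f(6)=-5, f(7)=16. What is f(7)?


16


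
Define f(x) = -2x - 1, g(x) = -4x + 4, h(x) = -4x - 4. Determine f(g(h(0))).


h(0) = -4
g(-4) = 20
f(20) = -41

-41


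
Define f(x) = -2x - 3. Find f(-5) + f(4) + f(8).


f(-5) = 7
f(4) = -11
f(8) = -19
Sum = -23

-23


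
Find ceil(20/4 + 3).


20/4 = 5
5 + 3 = 8
ceil(8) = 8

8


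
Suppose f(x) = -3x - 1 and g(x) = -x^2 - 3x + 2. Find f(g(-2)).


g(-2) = 4
f(4) = -13

-13


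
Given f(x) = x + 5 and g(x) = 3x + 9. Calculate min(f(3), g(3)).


f(3) = 8
g(3) = 18
min = 8

8


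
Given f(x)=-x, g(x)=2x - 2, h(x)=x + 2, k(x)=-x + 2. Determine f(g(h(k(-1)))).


k(-1) = 3
h(3) = 5
g(5) = 8
f(8) = -8

-8


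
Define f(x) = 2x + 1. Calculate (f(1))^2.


f(1) = 3
(3)^2 = 9

9


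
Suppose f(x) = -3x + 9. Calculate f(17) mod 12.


f(17) = -42
-42 mod 12 = 6

6


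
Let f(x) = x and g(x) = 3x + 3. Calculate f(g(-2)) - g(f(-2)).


0


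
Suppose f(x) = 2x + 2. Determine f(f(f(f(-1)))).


f(-1) = 0
f(0) = 2
f(2) = 6
f(6) = 14

14


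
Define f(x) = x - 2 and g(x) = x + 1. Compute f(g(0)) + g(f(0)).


f(g(0)) = -1
g(f(0)) = -1
Sum = -2

-2


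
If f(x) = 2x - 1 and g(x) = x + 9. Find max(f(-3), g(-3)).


f(-3) = -7
g(-3) = 6
max = 6

6


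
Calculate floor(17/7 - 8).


17/7 = 2.4286
2.4286 - 8 = -5.5714
floor(-5.5714) = -6

-6


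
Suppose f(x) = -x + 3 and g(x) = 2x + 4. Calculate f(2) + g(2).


9


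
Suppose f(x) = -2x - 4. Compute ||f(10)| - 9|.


f(10) = -24
|-24| = 24
|24 - 9| = 15

15


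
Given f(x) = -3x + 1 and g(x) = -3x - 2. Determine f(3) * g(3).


f(3) = -8
g(3) = -11
Product = 88

88


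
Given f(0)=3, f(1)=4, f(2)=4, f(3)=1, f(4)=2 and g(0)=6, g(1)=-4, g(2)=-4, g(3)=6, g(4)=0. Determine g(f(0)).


f(0) = 3
g(3) = 6

6


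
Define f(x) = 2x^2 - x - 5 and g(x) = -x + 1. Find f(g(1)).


g(1) = 0
f(0) = 2*(0)^2 - 1*(0) - 5 = -5

-5


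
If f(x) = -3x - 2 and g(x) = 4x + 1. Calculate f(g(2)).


-29


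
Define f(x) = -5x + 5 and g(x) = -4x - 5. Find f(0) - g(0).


f(0) = 5
g(0) = -5
Difference = 10

10


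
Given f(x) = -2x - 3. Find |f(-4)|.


f(-4) = 5
|5| = 5

5


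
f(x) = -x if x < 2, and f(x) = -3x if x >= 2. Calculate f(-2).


2


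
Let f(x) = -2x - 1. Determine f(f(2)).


f(2) = -5
f(-5) = 9

9


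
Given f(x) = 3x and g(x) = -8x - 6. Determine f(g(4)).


g(4) = -38
f(-38) = -114

-114


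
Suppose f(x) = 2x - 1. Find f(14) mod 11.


f(14) = 27
27 mod 11 = 5

5


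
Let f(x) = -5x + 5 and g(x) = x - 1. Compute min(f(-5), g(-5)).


f(-5) = 30
g(-5) = -6
min = -6

-6


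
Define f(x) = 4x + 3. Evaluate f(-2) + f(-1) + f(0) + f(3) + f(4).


31


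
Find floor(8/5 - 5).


8/5 = 1.6
1.6 - 5 = -3.4
floor(-3.4) = -4

-4


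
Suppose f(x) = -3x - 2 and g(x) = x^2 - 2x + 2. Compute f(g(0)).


-8


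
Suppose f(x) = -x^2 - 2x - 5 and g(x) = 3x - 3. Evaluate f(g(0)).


-8


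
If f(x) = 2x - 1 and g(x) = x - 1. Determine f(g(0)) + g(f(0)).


f(g(0)) = -3
g(f(0)) = -2
Sum = -5

-5


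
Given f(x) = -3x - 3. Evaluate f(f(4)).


f(4) = -15
f(-15) = 42

42


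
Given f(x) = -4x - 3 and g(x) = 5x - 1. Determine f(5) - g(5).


f(5) = -23
g(5) = 24
Difference = -47

-47


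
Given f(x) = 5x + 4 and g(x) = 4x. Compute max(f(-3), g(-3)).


f(-3) = -11
g(-3) = -12
max = -11

-11


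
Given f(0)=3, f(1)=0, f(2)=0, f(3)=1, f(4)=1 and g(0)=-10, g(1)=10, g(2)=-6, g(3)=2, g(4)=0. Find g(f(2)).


f(2) = 0
g(0) = -10

-10


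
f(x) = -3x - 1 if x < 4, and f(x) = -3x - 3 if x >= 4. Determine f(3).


3 satisfies x < 4
f(3) = -10

-10


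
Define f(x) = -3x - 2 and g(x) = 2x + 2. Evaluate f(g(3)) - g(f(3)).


f(g(3)) = -26
g(f(3)) = -20
Difference = -6

-6


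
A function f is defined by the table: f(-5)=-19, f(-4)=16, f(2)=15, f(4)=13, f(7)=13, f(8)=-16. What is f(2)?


Reading from the table at x = 2

15


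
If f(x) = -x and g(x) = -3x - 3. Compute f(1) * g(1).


f(1) = -1
g(1) = -6
Product = 6

6


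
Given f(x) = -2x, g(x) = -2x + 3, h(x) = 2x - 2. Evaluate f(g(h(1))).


h(1) = 0
g(0) = 3
f(3) = -6

-6


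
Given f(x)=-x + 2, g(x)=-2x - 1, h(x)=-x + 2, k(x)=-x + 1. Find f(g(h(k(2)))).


k(2) = -1
h(-1) = 3
g(3) = -7
f(-7) = 9

9


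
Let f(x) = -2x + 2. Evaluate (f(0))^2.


f(0) = 2
(2)^2 = 4

4


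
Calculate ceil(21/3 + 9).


16


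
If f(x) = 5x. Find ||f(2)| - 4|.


f(2) = 10
|10| = 10
|10 - 4| = 6

6


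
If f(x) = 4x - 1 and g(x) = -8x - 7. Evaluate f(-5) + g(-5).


f(-5) = -21
g(-5) = 33
Sum = 12

12


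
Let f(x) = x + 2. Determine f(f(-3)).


f(-3) = -1
f(-1) = 1

1


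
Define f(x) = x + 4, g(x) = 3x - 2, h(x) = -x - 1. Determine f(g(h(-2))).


h(-2) = 1
g(1) = 1
f(1) = 5

5


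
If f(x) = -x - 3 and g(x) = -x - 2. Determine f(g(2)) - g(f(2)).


f(g(2)) = 1
g(f(2)) = 3
Difference = -2

-2


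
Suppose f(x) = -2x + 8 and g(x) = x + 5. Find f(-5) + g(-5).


18


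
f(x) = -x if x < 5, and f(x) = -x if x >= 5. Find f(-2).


-2 satisfies x < 5
f(-2) = 2

2


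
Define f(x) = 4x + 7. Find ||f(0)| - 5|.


f(0) = 7
|7| = 7
|7 - 5| = 2

2


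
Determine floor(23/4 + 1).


23/4 = 5.75
5.75 + 1 = 6.75
floor(6.75) = 6

6


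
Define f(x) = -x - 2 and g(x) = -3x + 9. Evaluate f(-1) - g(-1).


f(-1) = -1
g(-1) = 12
Difference = -13

-13


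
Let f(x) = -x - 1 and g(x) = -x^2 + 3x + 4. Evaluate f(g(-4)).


23


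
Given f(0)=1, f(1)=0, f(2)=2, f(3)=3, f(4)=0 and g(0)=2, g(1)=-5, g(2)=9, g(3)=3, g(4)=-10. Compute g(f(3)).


3


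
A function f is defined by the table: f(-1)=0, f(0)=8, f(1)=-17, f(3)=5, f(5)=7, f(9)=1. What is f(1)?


Reading from the table at x = 1

-17


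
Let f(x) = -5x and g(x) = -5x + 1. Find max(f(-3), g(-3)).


f(-3) = 15
g(-3) = 16
max = 16

16


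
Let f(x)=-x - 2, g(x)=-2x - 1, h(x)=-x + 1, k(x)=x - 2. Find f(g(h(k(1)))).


3


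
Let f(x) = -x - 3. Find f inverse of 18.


Solve -x - 3 = 18
x = (18 + 3) / (-1) = -21

-21


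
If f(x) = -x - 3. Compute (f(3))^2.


f(3) = -6
(-6)^2 = 36

36


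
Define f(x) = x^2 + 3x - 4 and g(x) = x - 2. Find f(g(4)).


g(4) = 2
f(2) = 1*(2)^2 + 3*(2) - 4 = 6

6


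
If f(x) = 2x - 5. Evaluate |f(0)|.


f(0) = -5
|-5| = 5

5


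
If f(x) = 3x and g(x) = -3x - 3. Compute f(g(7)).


g(7) = -24
f(-24) = -72

-72


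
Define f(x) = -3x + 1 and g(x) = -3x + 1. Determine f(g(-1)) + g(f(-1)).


f(g(-1)) = -11
g(f(-1)) = -11
Sum = -22

-22


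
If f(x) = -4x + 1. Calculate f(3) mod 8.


f(3) = -11
-11 mod 8 = 5

5


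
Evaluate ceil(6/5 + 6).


6/5 = 1.2
1.2 + 6 = 7.2
ceil(7.2) = 8

8


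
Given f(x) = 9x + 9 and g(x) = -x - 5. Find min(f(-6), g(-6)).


-45


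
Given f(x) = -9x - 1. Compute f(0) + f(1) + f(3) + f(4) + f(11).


-176


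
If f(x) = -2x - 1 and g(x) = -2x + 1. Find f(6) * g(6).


f(6) = -13
g(6) = -11
Product = 143

143


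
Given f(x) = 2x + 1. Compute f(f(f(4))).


f(4) = 9
f(9) = 19
f(19) = 39

39


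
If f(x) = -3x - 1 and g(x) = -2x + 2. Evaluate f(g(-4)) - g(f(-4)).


f(g(-4)) = -31
g(f(-4)) = -20
Difference = -11

-11


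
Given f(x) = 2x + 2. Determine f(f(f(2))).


f(2) = 6
f(6) = 14
f(14) = 30

30


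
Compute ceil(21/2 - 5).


21/2 = 10.5
10.5 - 5 = 5.5
ceil(5.5) = 6

6


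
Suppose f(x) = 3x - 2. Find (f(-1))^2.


f(-1) = -5
(-5)^2 = 25

25


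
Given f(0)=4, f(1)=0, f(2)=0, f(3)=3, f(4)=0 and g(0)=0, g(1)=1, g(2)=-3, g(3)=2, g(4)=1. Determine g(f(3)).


f(3) = 3
g(3) = 2

2


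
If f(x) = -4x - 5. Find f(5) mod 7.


f(5) = -25
-25 mod 7 = 3

3


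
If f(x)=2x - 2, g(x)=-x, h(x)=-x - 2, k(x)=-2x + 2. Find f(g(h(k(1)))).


k(1) = 0
h(0) = -2
g(-2) = 2
f(2) = 2

2


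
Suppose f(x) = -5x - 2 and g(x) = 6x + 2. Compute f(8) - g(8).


f(8) = -42
g(8) = 50
Difference = -92

-92


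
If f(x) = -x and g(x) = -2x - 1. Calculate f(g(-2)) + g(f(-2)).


f(g(-2)) = -3
g(f(-2)) = -5
Sum = -8

-8


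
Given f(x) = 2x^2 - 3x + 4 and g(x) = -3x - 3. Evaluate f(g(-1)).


g(-1) = 0
f(0) = 2*(0)^2 - 3*(0) + 4 = 4

4


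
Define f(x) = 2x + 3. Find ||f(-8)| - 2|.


11


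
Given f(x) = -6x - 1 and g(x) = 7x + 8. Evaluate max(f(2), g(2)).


f(2) = -13
g(2) = 22
max = 22

22


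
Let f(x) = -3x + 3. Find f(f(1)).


f(1) = 0
f(0) = 3

3


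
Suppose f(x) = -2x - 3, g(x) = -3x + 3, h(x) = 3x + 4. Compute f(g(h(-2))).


h(-2) = -2
g(-2) = 9
f(9) = -21

-21


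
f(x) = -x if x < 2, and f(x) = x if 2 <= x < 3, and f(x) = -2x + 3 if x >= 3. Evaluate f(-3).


-3 satisfies x < 2
f(-3) = 3

3


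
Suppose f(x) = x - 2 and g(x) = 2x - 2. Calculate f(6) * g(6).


f(6) = 4
g(6) = 10
Product = 40

40


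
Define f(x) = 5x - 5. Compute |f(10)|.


45


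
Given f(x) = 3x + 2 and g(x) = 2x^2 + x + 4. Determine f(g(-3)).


59


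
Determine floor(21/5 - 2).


21/5 = 4.2
4.2 - 2 = 2.2
floor(2.2) = 2

2


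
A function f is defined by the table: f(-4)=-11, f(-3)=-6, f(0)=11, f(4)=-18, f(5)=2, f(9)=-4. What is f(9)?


Reading from the table at x = 9

-4


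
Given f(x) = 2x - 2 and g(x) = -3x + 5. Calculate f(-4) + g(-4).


f(-4) = -10
g(-4) = 17
Sum = 7

7


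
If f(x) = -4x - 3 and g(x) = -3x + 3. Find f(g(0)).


-15


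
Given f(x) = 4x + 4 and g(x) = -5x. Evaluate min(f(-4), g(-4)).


f(-4) = -12
g(-4) = 20
min = -12

-12


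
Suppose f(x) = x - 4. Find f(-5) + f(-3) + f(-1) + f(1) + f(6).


f(-5) = -9
f(-3) = -7
f(-1) = -5
f(1) = -3
f(6) = 2
Sum = -22

-22


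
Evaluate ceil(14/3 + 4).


14/3 = 4.6667
4.6667 + 4 = 8.6667
ceil(8.6667) = 9

9


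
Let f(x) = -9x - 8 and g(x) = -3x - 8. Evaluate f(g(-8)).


-152


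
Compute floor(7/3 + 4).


7/3 = 2.3333
2.3333 + 4 = 6.3333
floor(6.3333) = 6

6


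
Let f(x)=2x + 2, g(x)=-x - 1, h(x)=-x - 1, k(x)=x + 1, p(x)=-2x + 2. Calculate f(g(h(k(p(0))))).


8


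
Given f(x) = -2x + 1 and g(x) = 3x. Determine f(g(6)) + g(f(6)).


f(g(6)) = -35
g(f(6)) = -33
Sum = -68

-68


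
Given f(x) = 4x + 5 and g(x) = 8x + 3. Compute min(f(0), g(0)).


f(0) = 5
g(0) = 3
min = 3

3


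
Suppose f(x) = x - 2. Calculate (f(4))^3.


f(4) = 2
(2)^3 = 8

8


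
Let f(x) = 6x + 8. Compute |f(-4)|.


16


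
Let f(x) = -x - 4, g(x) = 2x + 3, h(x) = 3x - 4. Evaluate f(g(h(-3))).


h(-3) = -13
g(-13) = -23
f(-23) = 19

19


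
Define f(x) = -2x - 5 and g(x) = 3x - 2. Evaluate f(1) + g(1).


-6


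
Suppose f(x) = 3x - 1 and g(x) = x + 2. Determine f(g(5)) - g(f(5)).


4


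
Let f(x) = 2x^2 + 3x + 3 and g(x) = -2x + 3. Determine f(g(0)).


g(0) = 3
f(3) = 2*(3)^2 + 3*(3) + 3 = 30

30


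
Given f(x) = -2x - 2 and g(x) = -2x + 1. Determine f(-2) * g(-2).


f(-2) = 2
g(-2) = 5
Product = 10

10


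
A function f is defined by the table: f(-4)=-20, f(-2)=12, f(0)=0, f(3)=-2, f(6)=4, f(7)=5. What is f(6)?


Reading from the table at x = 6

4


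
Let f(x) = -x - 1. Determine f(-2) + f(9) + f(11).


f(-2) = 1
f(9) = -10
f(11) = -12
Sum = -21

-21


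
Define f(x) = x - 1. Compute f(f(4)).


f(4) = 3
f(3) = 2

2


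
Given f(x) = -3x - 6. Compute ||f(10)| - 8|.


28


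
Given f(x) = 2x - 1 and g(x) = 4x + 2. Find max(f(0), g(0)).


f(0) = -1
g(0) = 2
max = 2

2


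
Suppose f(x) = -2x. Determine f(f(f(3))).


-24


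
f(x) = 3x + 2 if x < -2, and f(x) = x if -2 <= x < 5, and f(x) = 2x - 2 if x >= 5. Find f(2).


2


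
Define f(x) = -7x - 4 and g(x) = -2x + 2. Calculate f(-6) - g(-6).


f(-6) = 38
g(-6) = 14
Difference = 24

24


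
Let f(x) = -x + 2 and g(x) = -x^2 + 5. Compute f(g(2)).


g(2) = 1
f(1) = 1

1


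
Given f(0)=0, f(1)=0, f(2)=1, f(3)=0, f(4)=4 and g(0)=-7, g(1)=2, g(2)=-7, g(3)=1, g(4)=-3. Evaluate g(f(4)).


f(4) = 4
g(4) = -3

-3


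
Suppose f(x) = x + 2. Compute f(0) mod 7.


f(0) = 2
2 mod 7 = 2

2


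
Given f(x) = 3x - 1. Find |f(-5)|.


f(-5) = -16
|-16| = 16

16


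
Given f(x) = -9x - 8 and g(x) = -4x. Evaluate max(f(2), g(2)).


f(2) = -26
g(2) = -8
max = -8

-8


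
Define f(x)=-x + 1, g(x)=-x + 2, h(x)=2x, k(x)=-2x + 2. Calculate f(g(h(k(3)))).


k(3) = -4
h(-4) = -8
g(-8) = 10
f(10) = -9

-9


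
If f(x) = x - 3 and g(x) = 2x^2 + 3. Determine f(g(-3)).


g(-3) = 21
f(21) = 18

18


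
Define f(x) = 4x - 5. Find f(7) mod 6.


f(7) = 23
23 mod 6 = 5

5


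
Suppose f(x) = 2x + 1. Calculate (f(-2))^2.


f(-2) = -3
(-3)^2 = 9

9


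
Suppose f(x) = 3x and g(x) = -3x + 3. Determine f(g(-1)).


g(-1) = 6
f(6) = 18

18


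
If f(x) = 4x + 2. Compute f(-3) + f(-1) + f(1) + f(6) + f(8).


f(-3) = -10
f(-1) = -2
f(1) = 6
f(6) = 26
f(8) = 34
Sum = 54

54


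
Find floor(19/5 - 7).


-4


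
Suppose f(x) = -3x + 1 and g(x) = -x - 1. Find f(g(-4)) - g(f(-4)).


f(g(-4)) = -8
g(f(-4)) = -14
Difference = 6

6


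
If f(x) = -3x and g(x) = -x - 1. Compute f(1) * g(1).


f(1) = -3
g(1) = -2
Product = 6

6


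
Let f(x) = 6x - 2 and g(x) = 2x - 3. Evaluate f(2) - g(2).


9


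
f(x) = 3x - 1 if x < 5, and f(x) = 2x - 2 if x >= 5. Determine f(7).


7 satisfies x >= 5
f(7) = 12

12


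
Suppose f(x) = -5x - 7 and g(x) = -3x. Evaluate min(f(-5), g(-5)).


15


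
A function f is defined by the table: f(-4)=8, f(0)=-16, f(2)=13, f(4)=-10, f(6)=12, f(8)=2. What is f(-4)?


8


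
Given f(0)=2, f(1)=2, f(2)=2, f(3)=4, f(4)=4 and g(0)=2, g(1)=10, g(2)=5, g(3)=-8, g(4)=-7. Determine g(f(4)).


f(4) = 4
g(4) = -7

-7


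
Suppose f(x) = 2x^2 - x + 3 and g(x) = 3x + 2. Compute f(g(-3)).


g(-3) = -7
f(-7) = 2*(-7)^2 - 1*(-7) + 3 = 108

108


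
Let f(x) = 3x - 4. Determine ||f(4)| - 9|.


f(4) = 8
|8| = 8
|8 - 9| = 1

1


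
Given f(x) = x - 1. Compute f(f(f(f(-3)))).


f(-3) = -4
f(-4) = -5
f(-5) = -6
f(-6) = -7

-7


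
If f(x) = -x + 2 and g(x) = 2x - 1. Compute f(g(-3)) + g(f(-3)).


f(g(-3)) = 9
g(f(-3)) = 9
Sum = 18

18


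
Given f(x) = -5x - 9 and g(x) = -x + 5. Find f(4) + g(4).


-28


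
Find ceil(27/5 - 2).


27/5 = 5.4
5.4 - 2 = 3.4
ceil(3.4) = 4

4


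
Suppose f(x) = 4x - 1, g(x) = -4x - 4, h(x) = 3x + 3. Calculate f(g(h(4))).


h(4) = 15
g(15) = -64
f(-64) = -257

-257


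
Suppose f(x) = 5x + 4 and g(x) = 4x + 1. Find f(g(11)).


g(11) = 45
f(45) = 229

229


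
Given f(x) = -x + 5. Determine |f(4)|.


f(4) = 1
|1| = 1

1


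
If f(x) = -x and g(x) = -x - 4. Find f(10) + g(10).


-24


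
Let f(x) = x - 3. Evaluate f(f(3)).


f(3) = 0
f(0) = -3

-3


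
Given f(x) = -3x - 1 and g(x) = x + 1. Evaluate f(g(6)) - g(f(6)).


f(g(6)) = -22
g(f(6)) = -18
Difference = -4

-4


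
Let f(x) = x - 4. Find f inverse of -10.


Solve x - 4 = -10
x = (-10 + 4) / 1 = -6

-6


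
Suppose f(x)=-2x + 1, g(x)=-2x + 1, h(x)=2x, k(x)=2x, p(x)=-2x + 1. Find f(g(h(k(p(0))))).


p(0) = 1
k(1) = 2
h(2) = 4
g(4) = -7
f(-7) = 15

15


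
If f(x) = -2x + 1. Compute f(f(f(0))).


f(0) = 1
f(1) = -1
f(-1) = 3

3


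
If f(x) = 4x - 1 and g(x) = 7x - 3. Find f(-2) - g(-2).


f(-2) = -9
g(-2) = -17
Difference = 8

8


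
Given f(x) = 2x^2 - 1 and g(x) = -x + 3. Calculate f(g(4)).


g(4) = -1
f(-1) = 2*(-1)^2 - 1 = 1

1


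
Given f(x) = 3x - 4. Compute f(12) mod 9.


f(12) = 32
32 mod 9 = 5

5


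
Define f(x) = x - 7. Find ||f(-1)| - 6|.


f(-1) = -8
|-8| = 8
|8 - 6| = 2

2


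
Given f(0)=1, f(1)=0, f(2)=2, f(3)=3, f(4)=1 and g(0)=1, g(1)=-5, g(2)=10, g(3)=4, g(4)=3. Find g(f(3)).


4


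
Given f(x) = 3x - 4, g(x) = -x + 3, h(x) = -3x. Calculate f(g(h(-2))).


h(-2) = 6
g(6) = -3
f(-3) = -13

-13


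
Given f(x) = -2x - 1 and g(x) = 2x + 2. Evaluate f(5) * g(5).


f(5) = -11
g(5) = 12
Product = -132

-132


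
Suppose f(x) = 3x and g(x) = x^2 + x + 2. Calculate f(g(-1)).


g(-1) = 2
f(2) = 6

6


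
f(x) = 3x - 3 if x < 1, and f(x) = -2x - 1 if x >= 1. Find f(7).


-15


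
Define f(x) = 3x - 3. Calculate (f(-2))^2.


f(-2) = -9
(-9)^2 = 81

81


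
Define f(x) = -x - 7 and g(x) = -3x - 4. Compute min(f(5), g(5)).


f(5) = -12
g(5) = -19
min = -19

-19


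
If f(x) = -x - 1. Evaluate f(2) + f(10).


f(2) = -3
f(10) = -11
Sum = -14

-14


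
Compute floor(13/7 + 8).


13/7 = 1.8571
1.8571 + 8 = 9.8571
floor(9.8571) = 9

9


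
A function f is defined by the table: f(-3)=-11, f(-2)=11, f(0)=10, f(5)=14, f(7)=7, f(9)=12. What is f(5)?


14


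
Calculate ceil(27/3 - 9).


27/3 = 9
9 - 9 = 0
ceil(0) = 0

0


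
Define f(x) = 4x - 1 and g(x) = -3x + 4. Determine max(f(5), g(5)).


f(5) = 19
g(5) = -11
max = 19

19


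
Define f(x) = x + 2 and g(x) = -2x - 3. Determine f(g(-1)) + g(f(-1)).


f(g(-1)) = 1
g(f(-1)) = -5
Sum = -4

-4


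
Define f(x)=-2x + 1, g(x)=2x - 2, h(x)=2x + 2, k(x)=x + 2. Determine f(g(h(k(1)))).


-27


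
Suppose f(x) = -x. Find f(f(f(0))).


0


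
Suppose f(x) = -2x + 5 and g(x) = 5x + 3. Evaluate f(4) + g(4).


f(4) = -3
g(4) = 23
Sum = 20

20


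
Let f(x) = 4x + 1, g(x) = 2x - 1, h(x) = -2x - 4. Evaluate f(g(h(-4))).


h(-4) = 4
g(4) = 7
f(7) = 29

29


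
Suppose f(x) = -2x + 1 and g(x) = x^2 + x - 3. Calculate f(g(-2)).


g(-2) = -1
f(-1) = 3

3


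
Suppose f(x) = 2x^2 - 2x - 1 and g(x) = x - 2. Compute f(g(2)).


-1


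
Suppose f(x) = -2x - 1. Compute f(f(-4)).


-15


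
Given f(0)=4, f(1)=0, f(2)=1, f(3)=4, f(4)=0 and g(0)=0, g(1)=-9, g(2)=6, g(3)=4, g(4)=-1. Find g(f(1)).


f(1) = 0
g(0) = 0

0


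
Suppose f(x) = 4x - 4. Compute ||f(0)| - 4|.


0


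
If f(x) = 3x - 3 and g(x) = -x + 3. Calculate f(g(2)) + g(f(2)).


f(g(2)) = 0
g(f(2)) = 0
Sum = 0

0


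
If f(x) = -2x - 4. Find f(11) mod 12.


f(11) = -26
-26 mod 12 = 10

10


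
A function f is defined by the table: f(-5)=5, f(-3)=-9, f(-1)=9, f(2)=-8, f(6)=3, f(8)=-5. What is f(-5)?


Reading from the table at x = -5

5


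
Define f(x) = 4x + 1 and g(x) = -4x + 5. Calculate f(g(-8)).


g(-8) = 37
f(37) = 149

149


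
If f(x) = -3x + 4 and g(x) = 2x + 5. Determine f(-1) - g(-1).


f(-1) = 7
g(-1) = 3
Difference = 4

4


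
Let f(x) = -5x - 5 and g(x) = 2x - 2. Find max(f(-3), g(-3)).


f(-3) = 10
g(-3) = -8
max = 10

10


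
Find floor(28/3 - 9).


0


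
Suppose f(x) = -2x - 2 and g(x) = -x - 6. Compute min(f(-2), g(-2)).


-4


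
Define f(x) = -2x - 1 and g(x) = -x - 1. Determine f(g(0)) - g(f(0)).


f(g(0)) = 1
g(f(0)) = 0
Difference = 1

1


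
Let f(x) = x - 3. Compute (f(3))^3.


f(3) = 0
(0)^3 = 0

0


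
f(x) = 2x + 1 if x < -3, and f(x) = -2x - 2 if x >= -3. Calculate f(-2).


-2 satisfies x >= -3
f(-2) = 2

2


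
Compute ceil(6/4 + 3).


6/4 = 1.5
1.5 + 3 = 4.5
ceil(4.5) = 5

5


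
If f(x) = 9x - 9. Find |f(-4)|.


f(-4) = -45
|-45| = 45

45


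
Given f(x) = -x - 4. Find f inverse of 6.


Solve -x - 4 = 6
x = (6 + 4) / (-1) = -10

-10


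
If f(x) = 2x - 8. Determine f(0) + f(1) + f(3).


f(0) = -8
f(1) = -6
f(3) = -2
Sum = -16

-16


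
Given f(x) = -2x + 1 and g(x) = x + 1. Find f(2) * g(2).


f(2) = -3
g(2) = 3
Product = -9

-9


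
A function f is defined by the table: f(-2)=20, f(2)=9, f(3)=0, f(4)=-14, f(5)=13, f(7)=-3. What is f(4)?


Reading from the table at x = 4

-14


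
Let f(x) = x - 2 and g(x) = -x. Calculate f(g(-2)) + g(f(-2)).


f(g(-2)) = 0
g(f(-2)) = 4
Sum = 4

4


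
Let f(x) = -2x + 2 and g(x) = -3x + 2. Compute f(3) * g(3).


f(3) = -4
g(3) = -7
Product = 28

28


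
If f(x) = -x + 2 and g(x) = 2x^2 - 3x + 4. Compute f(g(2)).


g(2) = 6
f(6) = -4

-4


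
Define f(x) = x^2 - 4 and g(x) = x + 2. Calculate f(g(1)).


5


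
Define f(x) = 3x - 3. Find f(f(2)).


f(2) = 3
f(3) = 6

6


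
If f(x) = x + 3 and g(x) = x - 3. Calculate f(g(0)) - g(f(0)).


f(g(0)) = 0
g(f(0)) = 0
Difference = 0

0


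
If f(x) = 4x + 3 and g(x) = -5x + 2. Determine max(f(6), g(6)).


f(6) = 27
g(6) = -28
max = 27

27


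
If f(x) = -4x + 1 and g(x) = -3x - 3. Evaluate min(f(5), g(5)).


f(5) = -19
g(5) = -18
min = -19

-19


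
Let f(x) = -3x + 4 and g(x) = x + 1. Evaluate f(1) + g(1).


f(1) = 1
g(1) = 2
Sum = 3

3


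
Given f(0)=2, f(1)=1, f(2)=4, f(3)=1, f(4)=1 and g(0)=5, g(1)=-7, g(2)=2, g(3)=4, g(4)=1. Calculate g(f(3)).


f(3) = 1
g(1) = -7

-7


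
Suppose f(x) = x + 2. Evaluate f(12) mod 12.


f(12) = 14
14 mod 12 = 2

2


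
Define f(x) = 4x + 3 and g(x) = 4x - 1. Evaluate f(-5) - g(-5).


f(-5) = -17
g(-5) = -21
Difference = 4

4


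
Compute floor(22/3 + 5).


12


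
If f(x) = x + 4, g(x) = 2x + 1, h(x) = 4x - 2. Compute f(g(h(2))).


h(2) = 6
g(6) = 13
f(13) = 17

17


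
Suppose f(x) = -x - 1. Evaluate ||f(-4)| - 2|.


f(-4) = 3
|3| = 3
|3 - 2| = 1

1


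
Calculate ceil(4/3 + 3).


4/3 = 1.3333
1.3333 + 3 = 4.3333
ceil(4.3333) = 5

5


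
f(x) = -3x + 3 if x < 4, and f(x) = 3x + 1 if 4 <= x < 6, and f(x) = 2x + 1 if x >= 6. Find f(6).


6 satisfies x >= 6
f(6) = 13

13


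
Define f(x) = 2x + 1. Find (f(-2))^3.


f(-2) = -3
(-3)^3 = -27

-27


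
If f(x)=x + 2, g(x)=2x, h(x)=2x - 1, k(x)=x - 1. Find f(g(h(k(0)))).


-4


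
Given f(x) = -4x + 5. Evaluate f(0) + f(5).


-10


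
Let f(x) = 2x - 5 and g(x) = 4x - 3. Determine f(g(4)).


g(4) = 13
f(13) = 21

21


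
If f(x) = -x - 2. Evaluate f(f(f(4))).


f(4) = -6
f(-6) = 4
f(4) = -6

-6


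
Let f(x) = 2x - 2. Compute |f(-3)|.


f(-3) = -8
|-8| = 8

8


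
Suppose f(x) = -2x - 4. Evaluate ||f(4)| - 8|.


f(4) = -12
|-12| = 12
|12 - 8| = 4

4


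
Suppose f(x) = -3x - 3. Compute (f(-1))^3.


f(-1) = 0
(0)^3 = 0

0


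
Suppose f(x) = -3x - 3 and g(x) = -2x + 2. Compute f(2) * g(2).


f(2) = -9
g(2) = -2
Product = 18

18


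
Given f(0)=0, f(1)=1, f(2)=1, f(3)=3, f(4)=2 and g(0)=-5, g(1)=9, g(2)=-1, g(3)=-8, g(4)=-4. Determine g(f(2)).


f(2) = 1
g(1) = 9

9


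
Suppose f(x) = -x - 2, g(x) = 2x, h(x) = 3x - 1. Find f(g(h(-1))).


h(-1) = -4
g(-4) = -8
f(-8) = 6

6


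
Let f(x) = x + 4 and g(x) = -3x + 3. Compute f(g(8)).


g(8) = -21
f(-21) = -17

-17


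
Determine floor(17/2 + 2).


10


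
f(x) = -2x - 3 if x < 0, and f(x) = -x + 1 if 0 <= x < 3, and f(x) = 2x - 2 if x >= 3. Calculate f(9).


9 satisfies x >= 3
f(9) = 16

16


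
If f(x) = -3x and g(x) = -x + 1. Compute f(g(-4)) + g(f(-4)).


f(g(-4)) = -15
g(f(-4)) = -11
Sum = -26

-26


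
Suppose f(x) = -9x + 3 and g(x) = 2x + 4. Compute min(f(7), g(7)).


f(7) = -60
g(7) = 18
min = -60

-60


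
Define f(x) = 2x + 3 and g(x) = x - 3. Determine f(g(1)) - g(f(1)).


f(g(1)) = -1
g(f(1)) = 2
Difference = -3

-3


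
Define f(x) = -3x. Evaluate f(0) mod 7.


f(0) = 0
0 mod 7 = 0

0


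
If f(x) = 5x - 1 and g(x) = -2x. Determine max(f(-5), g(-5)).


10


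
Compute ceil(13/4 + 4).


8


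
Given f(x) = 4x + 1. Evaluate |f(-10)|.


f(-10) = -39
|-39| = 39

39


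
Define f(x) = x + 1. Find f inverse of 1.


0


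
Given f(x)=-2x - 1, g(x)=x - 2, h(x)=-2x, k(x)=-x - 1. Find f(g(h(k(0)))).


k(0) = -1
h(-1) = 2
g(2) = 0
f(0) = -1

-1


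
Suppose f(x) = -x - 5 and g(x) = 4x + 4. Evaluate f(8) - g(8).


f(8) = -13
g(8) = 36
Difference = -49

-49


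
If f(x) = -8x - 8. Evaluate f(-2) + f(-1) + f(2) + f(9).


f(-2) = 8
f(-1) = 0
f(2) = -24
f(9) = -80
Sum = -96

-96


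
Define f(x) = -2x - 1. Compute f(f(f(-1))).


f(-1) = 1
f(1) = -3
f(-3) = 5

5
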